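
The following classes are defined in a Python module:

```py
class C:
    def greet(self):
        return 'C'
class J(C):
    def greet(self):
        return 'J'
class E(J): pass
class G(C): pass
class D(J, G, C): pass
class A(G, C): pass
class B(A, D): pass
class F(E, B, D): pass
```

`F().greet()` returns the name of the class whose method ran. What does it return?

L[F] = F + merge(L[E], L[B], L[D], [E B D])
  take E:  [E J C object] + [B A D J G C object] + [D J G C object] + [E B D]
  take B:  [J C object] + [B A D J G C object] + [D J G C object] + [B D]
  take A:  [J C object] + [A D J G C object] + [D J G C object] + [D]
  take D:  [J C object] + [D J G C object] + [D J G C object] + [D]
  take J:  [J C object] + [J G C object] + [J G C object]
  take G:  [C object] + [G C object] + [G C object]
  take C:  [C object] + [C object] + [C object]
  take object:  [object] + [object] + [object]
MRO: F E B A D J G C object
greet is defined in: C, J. First along the MRO is J.

J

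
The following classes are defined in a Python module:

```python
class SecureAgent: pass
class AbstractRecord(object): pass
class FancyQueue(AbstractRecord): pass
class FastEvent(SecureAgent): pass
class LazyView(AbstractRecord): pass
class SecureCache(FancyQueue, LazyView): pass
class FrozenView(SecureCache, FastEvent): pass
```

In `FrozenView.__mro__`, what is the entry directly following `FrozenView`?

L[FrozenView] = FrozenView + merge(L[SecureCache], L[FastEvent], [SecureCache FastEvent])
  take SecureCache:  [SecureCache FancyQueue LazyView AbstractRecord object] + [FastEvent SecureAgent object] + [SecureCache FastEvent]
  take FancyQueue:  [FancyQueue LazyView AbstractRecord object] + [FastEvent SecureAgent object] + [FastEvent]
  take LazyView:  [LazyView AbstractRecord object] + [FastEvent SecureAgent object] + [FastEvent]
  take AbstractRecord:  [AbstractRecord object] + [FastEvent SecureAgent object] + [FastEvent]
  take FastEvent:  [object] + [FastEvent SecureAgent object] + [FastEvent]
  take SecureAgent:  [object] + [SecureAgent object]
  take object:  [object] + [object]
MRO: FrozenView SecureCache FancyQueue LazyView AbstractRecord FastEvent SecureAgent object
FrozenView is at position 0; next is SecureCache.

SecureCache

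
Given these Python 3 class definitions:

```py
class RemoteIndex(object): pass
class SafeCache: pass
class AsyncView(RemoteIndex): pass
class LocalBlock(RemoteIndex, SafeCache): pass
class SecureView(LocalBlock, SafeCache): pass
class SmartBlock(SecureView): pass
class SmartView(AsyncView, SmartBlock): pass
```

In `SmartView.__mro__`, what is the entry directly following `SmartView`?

L[SmartView] = SmartView + merge(L[AsyncView], L[SmartBlock], [AsyncView SmartBlock])
  take AsyncView:  [AsyncView RemoteIndex object] + [SmartBlock SecureView LocalBlock RemoteIndex SafeCache object] + [AsyncView SmartBlock]
  take SmartBlock:  [RemoteIndex object] + [SmartBlock SecureView LocalBlock RemoteIndex SafeCache object] + [SmartBlock]
  take SecureView:  [RemoteIndex object] + [SecureView LocalBlock RemoteIndex SafeCache object]
  take LocalBlock:  [RemoteIndex object] + [LocalBlock RemoteIndex SafeCache object]
  take RemoteIndex:  [RemoteIndex object] + [RemoteIndex SafeCache object]
  take SafeCache:  [object] + [SafeCache object]
  take object:  [object] + [object]
MRO: SmartView AsyncView SmartBlock SecureView LocalBlock RemoteIndex SafeCache object
SmartView is at position 0; next is AsyncView.

AsyncView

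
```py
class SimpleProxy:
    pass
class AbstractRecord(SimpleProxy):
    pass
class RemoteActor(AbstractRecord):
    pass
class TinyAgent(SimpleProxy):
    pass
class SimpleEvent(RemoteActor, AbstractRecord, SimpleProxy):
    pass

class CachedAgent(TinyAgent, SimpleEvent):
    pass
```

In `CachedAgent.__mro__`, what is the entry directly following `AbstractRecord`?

SimpleProxy

L[CachedAgent] = CachedAgent + merge(L[TinyAgent], L[SimpleEvent], [TinyAgent SimpleEvent])
  take TinyAgent:  [TinyAgent SimpleProxy object] + [SimpleEvent RemoteActor AbstractRecord SimpleProxy object] + [TinyAgent SimpleEvent]
  take SimpleEvent:  [SimpleProxy object] + [SimpleEvent RemoteActor AbstractRecord SimpleProxy object] + [SimpleEvent]
  take RemoteActor:  [SimpleProxy object] + [RemoteActor AbstractRecord SimpleProxy object]
  take AbstractRecord:  [SimpleProxy object] + [AbstractRecord SimpleProxy object]
  take SimpleProxy:  [SimpleProxy object] + [SimpleProxy object]
  take object:  [object] + [object]
MRO: CachedAgent TinyAgent SimpleEvent RemoteActor AbstractRecord SimpleProxy object
AbstractRecord is at position 4; next is SimpleProxy.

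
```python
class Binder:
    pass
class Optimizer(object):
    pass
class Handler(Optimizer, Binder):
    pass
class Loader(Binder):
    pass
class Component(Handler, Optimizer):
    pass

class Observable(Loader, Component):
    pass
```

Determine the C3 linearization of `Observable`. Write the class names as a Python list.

L[Observable] = Observable + merge(L[Loader], L[Component], [Loader Component])
  take Loader:  [Loader Binder object] + [Component Handler Optimizer Binder object] + [Loader Component]
  take Component:  [Binder object] + [Component Handler Optimizer Binder object] + [Component]
  take Handler:  [Binder object] + [Handler Optimizer Binder object]
  take Optimizer:  [Binder object] + [Optimizer Binder object]
  take Binder:  [Binder object] + [Binder object]
  take object:  [object] + [object]

[Observable, Loader, Component, Handler, Optimizer, Binder, object]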